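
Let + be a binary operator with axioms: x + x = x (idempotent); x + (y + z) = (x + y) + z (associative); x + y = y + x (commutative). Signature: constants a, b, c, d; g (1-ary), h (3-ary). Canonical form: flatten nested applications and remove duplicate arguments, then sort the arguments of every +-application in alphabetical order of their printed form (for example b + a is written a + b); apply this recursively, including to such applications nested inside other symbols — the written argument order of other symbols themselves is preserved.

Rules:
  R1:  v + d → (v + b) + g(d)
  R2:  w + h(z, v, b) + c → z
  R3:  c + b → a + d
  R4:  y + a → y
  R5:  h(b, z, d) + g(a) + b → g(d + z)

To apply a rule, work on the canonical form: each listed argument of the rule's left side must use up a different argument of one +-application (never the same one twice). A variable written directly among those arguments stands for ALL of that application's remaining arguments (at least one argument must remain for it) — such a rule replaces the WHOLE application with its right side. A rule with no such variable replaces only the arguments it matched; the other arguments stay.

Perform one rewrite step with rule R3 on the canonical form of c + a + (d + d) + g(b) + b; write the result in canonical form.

Answer: a + d + g(b)

Derivation:
Canonical form:  a + b + c + d + g(b)
Match R3:  consume b, c
Giving:  a + d + g(b)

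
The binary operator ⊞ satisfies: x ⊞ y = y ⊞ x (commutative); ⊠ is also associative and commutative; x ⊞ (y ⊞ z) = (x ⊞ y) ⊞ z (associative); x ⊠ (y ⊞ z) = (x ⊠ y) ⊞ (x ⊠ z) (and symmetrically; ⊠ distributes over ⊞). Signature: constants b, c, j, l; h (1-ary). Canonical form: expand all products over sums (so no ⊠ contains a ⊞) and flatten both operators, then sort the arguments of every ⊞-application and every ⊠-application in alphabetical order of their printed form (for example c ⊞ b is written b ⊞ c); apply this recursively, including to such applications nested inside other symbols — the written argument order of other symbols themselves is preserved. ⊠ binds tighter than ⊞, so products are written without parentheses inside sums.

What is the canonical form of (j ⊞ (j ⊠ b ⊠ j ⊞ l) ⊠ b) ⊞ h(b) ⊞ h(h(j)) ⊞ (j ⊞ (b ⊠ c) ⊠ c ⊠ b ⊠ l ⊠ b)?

Answer: b ⊠ b ⊠ b ⊠ c ⊠ c ⊠ l ⊞ b ⊠ b ⊠ j ⊠ j ⊞ b ⊠ l ⊞ h(b) ⊞ h(h(j)) ⊞ j ⊞ j

Derivation:
Distribute:  j ⊞ b ⊠ b ⊠ j ⊠ j ⊞ b ⊠ l ⊞ h(b) ⊞ h(h(j)) ⊞ j ⊞ b ⊠ b ⊠ b ⊠ c ⊠ c ⊠ l
Sort:  b ⊠ b ⊠ b ⊠ c ⊠ c ⊠ l ⊞ b ⊠ b ⊠ j ⊠ j ⊞ b ⊠ l ⊞ h(b) ⊞ h(h(j)) ⊞ j ⊞ j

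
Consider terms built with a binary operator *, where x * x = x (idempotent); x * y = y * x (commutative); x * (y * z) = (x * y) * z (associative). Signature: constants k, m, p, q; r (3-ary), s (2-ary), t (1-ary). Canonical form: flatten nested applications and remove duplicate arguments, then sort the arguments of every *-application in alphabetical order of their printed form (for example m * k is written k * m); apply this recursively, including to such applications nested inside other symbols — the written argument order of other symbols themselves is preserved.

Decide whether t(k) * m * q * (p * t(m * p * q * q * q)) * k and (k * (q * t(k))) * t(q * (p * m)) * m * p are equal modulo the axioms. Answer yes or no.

Left:  t(k) * m * q * (p * t(m * p * q * q * q)) * k
  Flatten:  t(k) * m * q * p * t(m * p * q * q * q) * k
  Canonicalize subterm:  t(m * p * q * q * q)  →  t(m * p * q)
  Order the arguments:  k * m * p * q * t(k) * t(m * p * q)
Right:  (k * (q * t(k))) * t(q * (p * m)) * m * p
  Un-nest:  k * q * t(k) * t(q * (p * m)) * m * p
  Canonicalize subterm:  t(q * (p * m))  →  t(m * p * q)
  Sort arguments:  k * m * p * q * t(k) * t(m * p * q)

Answer: yes — both canonical forms are k * m * p * q * t(k) * t(m * p * q)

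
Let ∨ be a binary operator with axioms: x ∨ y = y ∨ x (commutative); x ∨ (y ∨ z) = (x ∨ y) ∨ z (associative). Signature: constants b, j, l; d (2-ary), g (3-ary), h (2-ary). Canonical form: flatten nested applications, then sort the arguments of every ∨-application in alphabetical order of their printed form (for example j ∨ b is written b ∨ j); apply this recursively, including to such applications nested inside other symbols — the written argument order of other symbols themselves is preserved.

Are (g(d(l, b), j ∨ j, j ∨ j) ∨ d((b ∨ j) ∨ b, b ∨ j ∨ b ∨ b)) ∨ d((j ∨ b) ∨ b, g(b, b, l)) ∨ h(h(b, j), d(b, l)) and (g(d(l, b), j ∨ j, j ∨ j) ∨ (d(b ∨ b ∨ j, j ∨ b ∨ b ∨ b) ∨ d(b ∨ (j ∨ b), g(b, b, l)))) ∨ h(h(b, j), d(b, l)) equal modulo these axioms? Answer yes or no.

Answer: yes — both canonical forms are d(b ∨ b ∨ j, b ∨ b ∨ b ∨ j) ∨ d(b ∨ b ∨ j, g(b, b, l)) ∨ g(d(l, b), j ∨ j, j ∨ j) ∨ h(h(b, j), d(b, l))

Derivation:
Left:  (g(d(l, b), j ∨ j, j ∨ j) ∨ d((b ∨ j) ∨ b, b ∨ j ∨ b ∨ b)) ∨ d((j ∨ b) ∨ b, g(b, b, l)) ∨ h(h(b, j), d(b, l))
  Merge nested applications:  g(d(l, b), j ∨ j, j ∨ j) ∨ d((b ∨ j) ∨ b, b ∨ j ∨ b ∨ b) ∨ d((j ∨ b) ∨ b, g(b, b, l)) ∨ h(h(b, j), d(b, l))
  Canonicalize subterm:  d((b ∨ j) ∨ b, b ∨ j ∨ b ∨ b)  →  d(b ∨ b ∨ j, b ∨ b ∨ b ∨ j)
  Inside:  d((j ∨ b) ∨ b, g(b, b, l))  →  d(b ∨ b ∨ j, g(b, b, l))
  Order the arguments:  d(b ∨ b ∨ j, b ∨ b ∨ b ∨ j) ∨ d(b ∨ b ∨ j, g(b, b, l)) ∨ g(d(l, b), j ∨ j, j ∨ j) ∨ h(h(b, j), d(b, l))
Right:  (g(d(l, b), j ∨ j, j ∨ j) ∨ (d(b ∨ b ∨ j, j ∨ b ∨ b ∨ b) ∨ d(b ∨ (j ∨ b), g(b, b, l)))) ∨ h(h(b, j), d(b, l))
  Flatten:  g(d(l, b), j ∨ j, j ∨ j) ∨ d(b ∨ b ∨ j, j ∨ b ∨ b ∨ b) ∨ d(b ∨ (j ∨ b), g(b, b, l)) ∨ h(h(b, j), d(b, l))
  Simplify inside:  d(b ∨ b ∨ j, j ∨ b ∨ b ∨ b)  →  d(b ∨ b ∨ j, b ∨ b ∨ b ∨ j)
  Inside:  d(b ∨ (j ∨ b), g(b, b, l))  →  d(b ∨ b ∨ j, g(b, b, l))
  Sort arguments:  d(b ∨ b ∨ j, b ∨ b ∨ b ∨ j) ∨ d(b ∨ b ∨ j, g(b, b, l)) ∨ g(d(l, b), j ∨ j, j ∨ j) ∨ h(h(b, j), d(b, l))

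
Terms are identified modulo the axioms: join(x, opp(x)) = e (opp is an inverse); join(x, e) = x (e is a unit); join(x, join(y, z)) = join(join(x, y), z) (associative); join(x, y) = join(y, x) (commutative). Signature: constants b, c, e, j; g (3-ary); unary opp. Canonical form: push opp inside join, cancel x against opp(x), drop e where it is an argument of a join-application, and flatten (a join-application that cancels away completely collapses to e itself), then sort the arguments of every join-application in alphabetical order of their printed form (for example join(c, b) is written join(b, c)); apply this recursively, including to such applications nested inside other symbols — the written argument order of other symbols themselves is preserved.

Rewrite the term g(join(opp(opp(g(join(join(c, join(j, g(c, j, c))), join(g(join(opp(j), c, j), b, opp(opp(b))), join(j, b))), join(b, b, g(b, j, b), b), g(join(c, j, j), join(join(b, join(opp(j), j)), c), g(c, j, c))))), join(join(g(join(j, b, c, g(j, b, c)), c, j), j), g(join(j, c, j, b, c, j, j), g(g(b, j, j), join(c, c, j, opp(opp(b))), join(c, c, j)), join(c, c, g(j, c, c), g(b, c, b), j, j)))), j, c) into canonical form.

Answer: g(join(g(join(b, c, c, j, j, j, j), g(g(b, j, j), join(b, c, c, j), join(c, c, j)), join(c, c, g(b, c, b), g(j, c, c), j, j)), g(join(b, c, g(c, b, b), g(c, j, c), j, j), join(b, b, b, g(b, j, b)), g(join(c, j, j), join(b, c), g(c, j, c))), g(join(b, c, g(j, b, c), j), c, j), j), j, c)

Derivation:
Descend into:  join(opp(opp(g(join(join(c, join(j, g(c, j, c))), join(g(join(opp(j), c, j), b, opp(opp(b))), join(j, b))), join(b, b, g(b, j, b), b), g(join(c, j, j), join(join(b, join(opp(j), j)), c), g(c, j, c))))), join(join(g(join(j, b, c, g(j, b, c)), c, j), j), g(join(j, c, j, b, c, j, j), g(g(b, j, j), join(c, c, j, opp(opp(b))), join(c, c, j)), join(c, c, g(j, c, c), g(b, c, b), j, j))))
Push opp inside:  distribute opp over join and collapse double opp
Collect terms:  join(g(join(b, c, g(c, b, b), g(c, j, c), j, j), join(b, b, b, g(b, j, b)), g(join(c, j, j), join(b, c), g(c, j, c))), g(join(b, c, g(j, b, c), j), c, j), j, g(join(b, c, c, j, j, j, j), g(g(b, j, j), join(b, c, c, j), join(c, c, j)), join(c, c, g(b, c, b), g(j, c, c), j, j)))
Sort arguments:  join(g(join(b, c, c, j, j, j, j), g(g(b, j, j), join(b, c, c, j), join(c, c, j)), join(c, c, g(b, c, b), g(j, c, c), j, j)), g(join(b, c, g(c, b, b), g(c, j, c), j, j), join(b, b, b, g(b, j, b)), g(join(c, j, j), join(b, c), g(c, j, c))), g(join(b, c, g(j, b, c), j), c, j), j)
Rebuild:  g(join(g(join(b, c, c, j, j, j, j), g(g(b, j, j), join(b, c, c, j), join(c, c, j)), join(c, c, g(b, c, b), g(j, c, c), j, j)), g(join(b, c, g(c, b, b), g(c, j, c), j, j), join(b, b, b, g(b, j, b)), g(join(c, j, j), join(b, c), g(c, j, c))), g(join(b, c, g(j, b, c), j), c, j), j), j, c)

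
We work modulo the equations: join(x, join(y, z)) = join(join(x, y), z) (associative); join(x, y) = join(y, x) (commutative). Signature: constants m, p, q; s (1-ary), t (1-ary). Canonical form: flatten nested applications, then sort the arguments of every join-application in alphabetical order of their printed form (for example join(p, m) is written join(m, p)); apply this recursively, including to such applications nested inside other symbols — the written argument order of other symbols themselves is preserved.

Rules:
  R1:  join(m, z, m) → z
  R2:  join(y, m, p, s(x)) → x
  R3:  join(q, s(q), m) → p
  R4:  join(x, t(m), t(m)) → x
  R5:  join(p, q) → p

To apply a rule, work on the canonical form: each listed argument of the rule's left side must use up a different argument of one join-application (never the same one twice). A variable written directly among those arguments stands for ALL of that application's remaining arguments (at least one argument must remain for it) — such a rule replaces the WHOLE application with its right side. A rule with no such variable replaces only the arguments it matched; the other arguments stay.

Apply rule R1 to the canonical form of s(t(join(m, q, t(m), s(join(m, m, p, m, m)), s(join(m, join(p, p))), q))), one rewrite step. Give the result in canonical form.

Canonical form:  s(t(join(m, q, q, s(join(m, m, m, m, p)), s(join(m, p, p)), t(m))))
Match R1:  consume m, m;  z := join(m, m, p)
The variable takes the whole remainder — replace the entire application.
Result:  s(t(join(m, q, q, s(join(m, m, p)), s(join(m, p, p)), t(m))))

Answer: s(t(join(m, q, q, s(join(m, m, p)), s(join(m, p, p)), t(m))))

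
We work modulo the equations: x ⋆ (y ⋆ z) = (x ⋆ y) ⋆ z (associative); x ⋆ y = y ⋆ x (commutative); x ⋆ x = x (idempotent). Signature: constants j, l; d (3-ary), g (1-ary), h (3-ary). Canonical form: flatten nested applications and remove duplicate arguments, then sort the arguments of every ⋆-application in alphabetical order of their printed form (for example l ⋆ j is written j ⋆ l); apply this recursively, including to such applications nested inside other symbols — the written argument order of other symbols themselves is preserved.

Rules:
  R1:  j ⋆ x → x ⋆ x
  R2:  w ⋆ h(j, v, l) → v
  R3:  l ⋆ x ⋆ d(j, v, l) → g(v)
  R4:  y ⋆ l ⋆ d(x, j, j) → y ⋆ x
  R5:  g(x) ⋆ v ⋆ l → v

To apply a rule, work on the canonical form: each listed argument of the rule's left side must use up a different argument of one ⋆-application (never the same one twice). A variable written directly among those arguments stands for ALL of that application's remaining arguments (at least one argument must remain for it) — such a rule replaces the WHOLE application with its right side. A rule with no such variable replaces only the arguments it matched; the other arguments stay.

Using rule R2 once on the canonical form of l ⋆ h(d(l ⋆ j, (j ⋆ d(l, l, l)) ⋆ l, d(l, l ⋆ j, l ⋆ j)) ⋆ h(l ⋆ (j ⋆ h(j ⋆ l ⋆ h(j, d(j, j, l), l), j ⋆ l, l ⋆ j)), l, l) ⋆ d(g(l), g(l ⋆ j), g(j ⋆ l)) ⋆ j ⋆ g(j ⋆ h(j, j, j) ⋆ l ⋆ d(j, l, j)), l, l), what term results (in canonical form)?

Answer: h(d(g(l), g(j ⋆ l), g(j ⋆ l)) ⋆ d(j ⋆ l, d(l, l, l) ⋆ j ⋆ l, d(l, j ⋆ l, j ⋆ l)) ⋆ g(d(j, l, j) ⋆ h(j, j, j) ⋆ j ⋆ l) ⋆ h(h(d(j, j, l), j ⋆ l, j ⋆ l) ⋆ j ⋆ l, l, l) ⋆ j, l, l) ⋆ l

Derivation:
Canonical form:  h(d(g(l), g(j ⋆ l), g(j ⋆ l)) ⋆ d(j ⋆ l, d(l, l, l) ⋆ j ⋆ l, d(l, j ⋆ l, j ⋆ l)) ⋆ g(d(j, l, j) ⋆ h(j, j, j) ⋆ j ⋆ l) ⋆ h(h(h(j, d(j, j, l), l) ⋆ j ⋆ l, j ⋆ l, j ⋆ l) ⋆ j ⋆ l, l, l) ⋆ j, l, l) ⋆ l
Apply R2:  consuming h(j, d(j, j, l), l);  v := d(j, j, l), w := j ⋆ l
Every leftover argument binds to the variable; the entire application is replaced.
Result:  h(d(g(l), g(j ⋆ l), g(j ⋆ l)) ⋆ d(j ⋆ l, d(l, l, l) ⋆ j ⋆ l, d(l, j ⋆ l, j ⋆ l)) ⋆ g(d(j, l, j) ⋆ h(j, j, j) ⋆ j ⋆ l) ⋆ h(h(d(j, j, l), j ⋆ l, j ⋆ l) ⋆ j ⋆ l, l, l) ⋆ j, l, l) ⋆ l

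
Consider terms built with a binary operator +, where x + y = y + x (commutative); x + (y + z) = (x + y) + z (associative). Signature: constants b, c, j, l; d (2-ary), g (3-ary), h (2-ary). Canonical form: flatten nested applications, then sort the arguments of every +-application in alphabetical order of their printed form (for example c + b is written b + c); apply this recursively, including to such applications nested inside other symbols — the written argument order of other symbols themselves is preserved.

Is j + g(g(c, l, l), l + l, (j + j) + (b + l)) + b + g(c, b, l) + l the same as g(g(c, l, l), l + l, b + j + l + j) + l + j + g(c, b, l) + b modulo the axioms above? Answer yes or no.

Left:  j + g(g(c, l, l), l + l, (j + j) + (b + l)) + b + g(c, b, l) + l
  Canonicalize subterm:  g(g(c, l, l), l + l, (j + j) + (b + l))  →  g(g(c, l, l), l + l, b + j + j + l)
  Sort:  b + g(c, b, l) + g(g(c, l, l), l + l, b + j + j + l) + j + l
Right:  g(g(c, l, l), l + l, b + j + l + j) + l + j + g(c, b, l) + b
  Simplify inside:  g(g(c, l, l), l + l, b + j + l + j)  →  g(g(c, l, l), l + l, b + j + j + l)
  Sort:  b + g(c, b, l) + g(g(c, l, l), l + l, b + j + j + l) + j + l

Answer: yes — both canonical forms are b + g(c, b, l) + g(g(c, l, l), l + l, b + j + j + l) + j + l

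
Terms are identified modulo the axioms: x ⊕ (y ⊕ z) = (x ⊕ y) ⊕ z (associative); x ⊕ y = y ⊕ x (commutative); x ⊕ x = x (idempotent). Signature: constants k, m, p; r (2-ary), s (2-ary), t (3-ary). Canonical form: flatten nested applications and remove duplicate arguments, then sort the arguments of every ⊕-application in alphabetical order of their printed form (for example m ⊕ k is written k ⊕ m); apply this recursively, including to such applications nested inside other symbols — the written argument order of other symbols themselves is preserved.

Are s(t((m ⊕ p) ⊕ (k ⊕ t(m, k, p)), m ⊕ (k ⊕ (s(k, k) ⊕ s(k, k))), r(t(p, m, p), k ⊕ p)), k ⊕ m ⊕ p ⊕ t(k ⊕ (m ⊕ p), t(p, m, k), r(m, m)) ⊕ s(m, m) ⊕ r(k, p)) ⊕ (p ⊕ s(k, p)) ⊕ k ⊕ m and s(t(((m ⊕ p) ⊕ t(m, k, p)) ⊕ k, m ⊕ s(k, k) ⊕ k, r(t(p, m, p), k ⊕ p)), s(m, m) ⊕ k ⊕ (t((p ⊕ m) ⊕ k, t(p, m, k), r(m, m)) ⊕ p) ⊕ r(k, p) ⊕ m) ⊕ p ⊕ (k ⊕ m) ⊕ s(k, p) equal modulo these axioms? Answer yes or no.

Answer: yes — both canonical forms are k ⊕ m ⊕ p ⊕ s(k, p) ⊕ s(t(k ⊕ m ⊕ p ⊕ t(m, k, p), k ⊕ m ⊕ s(k, k), r(t(p, m, p), k ⊕ p)), k ⊕ m ⊕ p ⊕ r(k, p) ⊕ s(m, m) ⊕ t(k ⊕ m ⊕ p, t(p, m, k), r(m, m)))

Derivation:
Left:  s(t((m ⊕ p) ⊕ (k ⊕ t(m, k, p)), m ⊕ (k ⊕ (s(k, k) ⊕ s(k, k))), r(t(p, m, p), k ⊕ p)), k ⊕ m ⊕ p ⊕ t(k ⊕ (m ⊕ p), t(p, m, k), r(m, m)) ⊕ s(m, m) ⊕ r(k, p)) ⊕ (p ⊕ s(k, p)) ⊕ k ⊕ m
  Un-nest:  s(t((m ⊕ p) ⊕ (k ⊕ t(m, k, p)), m ⊕ (k ⊕ (s(k, k) ⊕ s(k, k))), r(t(p, m, p), k ⊕ p)), k ⊕ m ⊕ p ⊕ t(k ⊕ (m ⊕ p), t(p, m, k), r(m, m)) ⊕ s(m, m) ⊕ r(k, p)) ⊕ p ⊕ s(k, p) ⊕ k ⊕ m
  Canonicalize subterm:  s(t((m ⊕ p) ⊕ (k ⊕ t(m, k, p)), m ⊕ (k ⊕ (s(k, k) ⊕ s(k, k))), r(t(p, m, p), k ⊕ p)), k ⊕ m ⊕ p ⊕ t(k ⊕ (m ⊕ p), t(p, m, k), r(m, m)) ⊕ s(m, m) ⊕ r(k, p))  →  s(t(k ⊕ m ⊕ p ⊕ t(m, k, p), k ⊕ m ⊕ s(k, k), r(t(p, m, p), k ⊕ p)), k ⊕ m ⊕ p ⊕ r(k, p) ⊕ s(m, m) ⊕ t(k ⊕ m ⊕ p, t(p, m, k), r(m, m)))
  Sort arguments:  k ⊕ m ⊕ p ⊕ s(k, p) ⊕ s(t(k ⊕ m ⊕ p ⊕ t(m, k, p), k ⊕ m ⊕ s(k, k), r(t(p, m, p), k ⊕ p)), k ⊕ m ⊕ p ⊕ r(k, p) ⊕ s(m, m) ⊕ t(k ⊕ m ⊕ p, t(p, m, k), r(m, m)))
Right:  s(t(((m ⊕ p) ⊕ t(m, k, p)) ⊕ k, m ⊕ s(k, k) ⊕ k, r(t(p, m, p), k ⊕ p)), s(m, m) ⊕ k ⊕ (t((p ⊕ m) ⊕ k, t(p, m, k), r(m, m)) ⊕ p) ⊕ r(k, p) ⊕ m) ⊕ p ⊕ (k ⊕ m) ⊕ s(k, p)
  Un-nest:  s(t(((m ⊕ p) ⊕ t(m, k, p)) ⊕ k, m ⊕ s(k, k) ⊕ k, r(t(p, m, p), k ⊕ p)), s(m, m) ⊕ k ⊕ (t((p ⊕ m) ⊕ k, t(p, m, k), r(m, m)) ⊕ p) ⊕ r(k, p) ⊕ m) ⊕ p ⊕ k ⊕ m ⊕ s(k, p)
  Simplify inside:  s(t(((m ⊕ p) ⊕ t(m, k, p)) ⊕ k, m ⊕ s(k, k) ⊕ k, r(t(p, m, p), k ⊕ p)), s(m, m) ⊕ k ⊕ (t((p ⊕ m) ⊕ k, t(p, m, k), r(m, m)) ⊕ p) ⊕ r(k, p) ⊕ m)  →  s(t(k ⊕ m ⊕ p ⊕ t(m, k, p), k ⊕ m ⊕ s(k, k), r(t(p, m, p), k ⊕ p)), k ⊕ m ⊕ p ⊕ r(k, p) ⊕ s(m, m) ⊕ t(k ⊕ m ⊕ p, t(p, m, k), r(m, m)))
  Sort arguments:  k ⊕ m ⊕ p ⊕ s(k, p) ⊕ s(t(k ⊕ m ⊕ p ⊕ t(m, k, p), k ⊕ m ⊕ s(k, k), r(t(p, m, p), k ⊕ p)), k ⊕ m ⊕ p ⊕ r(k, p) ⊕ s(m, m) ⊕ t(k ⊕ m ⊕ p, t(p, m, k), r(m, m)))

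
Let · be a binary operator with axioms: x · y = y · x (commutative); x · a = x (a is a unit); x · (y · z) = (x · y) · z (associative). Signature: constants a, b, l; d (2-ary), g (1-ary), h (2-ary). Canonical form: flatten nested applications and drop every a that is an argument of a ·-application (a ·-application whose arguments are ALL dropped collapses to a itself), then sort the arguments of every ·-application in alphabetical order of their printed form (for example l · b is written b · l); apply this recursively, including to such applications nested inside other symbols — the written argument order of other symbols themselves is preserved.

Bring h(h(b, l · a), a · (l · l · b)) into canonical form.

Work inside:  a · (l · l · b)
Un-nest:  a · l · l · b
Drop the unit:  drop a
Sort:  b · l · l
Rebuild:  h(h(b, l), b · l · l)

Answer: h(h(b, l), b · l · l)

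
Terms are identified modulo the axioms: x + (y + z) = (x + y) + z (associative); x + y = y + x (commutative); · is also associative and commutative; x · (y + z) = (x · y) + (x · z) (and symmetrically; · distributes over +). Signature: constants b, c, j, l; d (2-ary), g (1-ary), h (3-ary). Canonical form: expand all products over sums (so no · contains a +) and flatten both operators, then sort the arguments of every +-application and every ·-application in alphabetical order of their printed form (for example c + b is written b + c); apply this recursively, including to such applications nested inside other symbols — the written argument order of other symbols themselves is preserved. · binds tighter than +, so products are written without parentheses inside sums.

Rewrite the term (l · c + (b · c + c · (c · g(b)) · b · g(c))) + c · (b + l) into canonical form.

Expand products over sums:  c · l + b · c + b · c · c · g(b) · g(c) + b · c + c · l
Sort arguments:  b · c + b · c + b · c · c · g(b) · g(c) + c · l + c · l

Answer: b · c + b · c + b · c · c · g(b) · g(c) + c · l + c · l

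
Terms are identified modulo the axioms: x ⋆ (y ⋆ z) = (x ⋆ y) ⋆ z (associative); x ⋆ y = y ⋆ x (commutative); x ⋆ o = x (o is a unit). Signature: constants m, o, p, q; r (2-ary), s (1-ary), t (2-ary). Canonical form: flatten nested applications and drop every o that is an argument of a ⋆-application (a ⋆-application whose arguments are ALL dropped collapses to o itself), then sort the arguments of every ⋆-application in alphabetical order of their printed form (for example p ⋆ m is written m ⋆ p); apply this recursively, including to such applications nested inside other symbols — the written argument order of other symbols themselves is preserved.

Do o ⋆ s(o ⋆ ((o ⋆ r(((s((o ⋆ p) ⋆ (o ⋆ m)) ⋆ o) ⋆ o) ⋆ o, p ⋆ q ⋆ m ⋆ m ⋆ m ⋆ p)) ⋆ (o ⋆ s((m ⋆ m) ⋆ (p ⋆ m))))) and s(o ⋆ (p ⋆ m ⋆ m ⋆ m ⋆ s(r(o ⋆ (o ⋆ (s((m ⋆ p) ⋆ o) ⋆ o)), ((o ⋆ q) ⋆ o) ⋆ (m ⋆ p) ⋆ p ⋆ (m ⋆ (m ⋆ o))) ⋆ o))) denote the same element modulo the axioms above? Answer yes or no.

Left:  o ⋆ s(o ⋆ ((o ⋆ r(((s((o ⋆ p) ⋆ (o ⋆ m)) ⋆ o) ⋆ o) ⋆ o, p ⋆ q ⋆ m ⋆ m ⋆ m ⋆ p)) ⋆ (o ⋆ s((m ⋆ m) ⋆ (p ⋆ m)))))
  Inside:  s(o ⋆ ((o ⋆ r(((s((o ⋆ p) ⋆ (o ⋆ m)) ⋆ o) ⋆ o) ⋆ o, p ⋆ q ⋆ m ⋆ m ⋆ m ⋆ p)) ⋆ (o ⋆ s((m ⋆ m) ⋆ (p ⋆ m)))))  →  s(r(s(m ⋆ p), m ⋆ m ⋆ m ⋆ p ⋆ p ⋆ q) ⋆ s(m ⋆ m ⋆ m ⋆ p))
  Unit:  drop o
  Sort arguments:  s(r(s(m ⋆ p), m ⋆ m ⋆ m ⋆ p ⋆ p ⋆ q) ⋆ s(m ⋆ m ⋆ m ⋆ p))
Right:  s(o ⋆ (p ⋆ m ⋆ m ⋆ m ⋆ s(r(o ⋆ (o ⋆ (s((m ⋆ p) ⋆ o) ⋆ o)), ((o ⋆ q) ⋆ o) ⋆ (m ⋆ p) ⋆ p ⋆ (m ⋆ (m ⋆ o))) ⋆ o)))
  Descend into:  o ⋆ (p ⋆ m ⋆ m ⋆ m ⋆ s(r(o ⋆ (o ⋆ (s((m ⋆ p) ⋆ o) ⋆ o)), ((o ⋆ q) ⋆ o) ⋆ (m ⋆ p) ⋆ p ⋆ (m ⋆ (m ⋆ o))) ⋆ o))
  Flatten:  o ⋆ p ⋆ m ⋆ m ⋆ m ⋆ s(r(o ⋆ (o ⋆ (s((m ⋆ p) ⋆ o) ⋆ o)), ((o ⋆ q) ⋆ o) ⋆ (m ⋆ p) ⋆ p ⋆ (m ⋆ (m ⋆ o))) ⋆ o)
  Canonicalize subterm:  s(r(o ⋆ (o ⋆ (s((m ⋆ p) ⋆ o) ⋆ o)), ((o ⋆ q) ⋆ o) ⋆ (m ⋆ p) ⋆ p ⋆ (m ⋆ (m ⋆ o))) ⋆ o)  →  s(r(s(m ⋆ p), m ⋆ m ⋆ m ⋆ p ⋆ p ⋆ q))
  Units out:  drop o
  Sort:  m ⋆ m ⋆ m ⋆ p ⋆ s(r(s(m ⋆ p), m ⋆ m ⋆ m ⋆ p ⋆ p ⋆ q))
  Put back:  s(m ⋆ m ⋆ m ⋆ p ⋆ s(r(s(m ⋆ p), m ⋆ m ⋆ m ⋆ p ⋆ p ⋆ q)))

Answer: no — s(r(s(m ⋆ p), m ⋆ m ⋆ m ⋆ p ⋆ p ⋆ q) ⋆ s(m ⋆ m ⋆ m ⋆ p)) vs s(m ⋆ m ⋆ m ⋆ p ⋆ s(r(s(m ⋆ p), m ⋆ m ⋆ m ⋆ p ⋆ p ⋆ q)))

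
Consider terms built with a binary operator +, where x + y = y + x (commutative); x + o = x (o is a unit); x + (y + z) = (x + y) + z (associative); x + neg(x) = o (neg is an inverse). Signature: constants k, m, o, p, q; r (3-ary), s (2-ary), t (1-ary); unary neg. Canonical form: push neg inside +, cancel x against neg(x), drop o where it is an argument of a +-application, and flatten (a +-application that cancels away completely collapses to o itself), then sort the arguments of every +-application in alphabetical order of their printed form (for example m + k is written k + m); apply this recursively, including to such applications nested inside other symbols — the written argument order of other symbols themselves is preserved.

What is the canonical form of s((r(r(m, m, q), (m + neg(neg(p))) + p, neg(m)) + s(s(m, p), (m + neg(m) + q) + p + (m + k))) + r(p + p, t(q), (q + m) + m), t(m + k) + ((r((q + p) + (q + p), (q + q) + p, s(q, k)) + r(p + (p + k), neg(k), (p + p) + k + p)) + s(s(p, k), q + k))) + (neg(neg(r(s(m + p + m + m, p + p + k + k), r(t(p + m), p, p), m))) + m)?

Answer: m + r(s(m + m + m + p, k + k + p + p), r(t(m + p), p, p), m) + s(r(p + p, t(q), m + m + q) + r(r(m, m, q), m + p + p, neg(m)) + s(s(m, p), k + m + p + q), r(k + p + p, neg(k), k + p + p + p) + r(p + p + q + q, p + q + q, s(q, k)) + s(s(p, k), k + q) + t(k + m))

Derivation:
Push neg inside:  distribute neg over + and collapse double neg
Collect:  s(r(p + p, t(q), m + m + q) + r(r(m, m, q), m + p + p, neg(m)) + s(s(m, p), k + m + p + q), r(k + p + p, neg(k), k + p + p + p) + r(p + p + q + q, p + q + q, s(q, k)) + s(s(p, k), k + q) + t(k + m)) + r(s(m + m + m + p, k + k + p + p), r(t(m + p), p, p), m) + m
Sort:  m + r(s(m + m + m + p, k + k + p + p), r(t(m + p), p, p), m) + s(r(p + p, t(q), m + m + q) + r(r(m, m, q), m + p + p, neg(m)) + s(s(m, p), k + m + p + q), r(k + p + p, neg(k), k + p + p + p) + r(p + p + q + q, p + q + q, s(q, k)) + s(s(p, k), k + q) + t(k + m))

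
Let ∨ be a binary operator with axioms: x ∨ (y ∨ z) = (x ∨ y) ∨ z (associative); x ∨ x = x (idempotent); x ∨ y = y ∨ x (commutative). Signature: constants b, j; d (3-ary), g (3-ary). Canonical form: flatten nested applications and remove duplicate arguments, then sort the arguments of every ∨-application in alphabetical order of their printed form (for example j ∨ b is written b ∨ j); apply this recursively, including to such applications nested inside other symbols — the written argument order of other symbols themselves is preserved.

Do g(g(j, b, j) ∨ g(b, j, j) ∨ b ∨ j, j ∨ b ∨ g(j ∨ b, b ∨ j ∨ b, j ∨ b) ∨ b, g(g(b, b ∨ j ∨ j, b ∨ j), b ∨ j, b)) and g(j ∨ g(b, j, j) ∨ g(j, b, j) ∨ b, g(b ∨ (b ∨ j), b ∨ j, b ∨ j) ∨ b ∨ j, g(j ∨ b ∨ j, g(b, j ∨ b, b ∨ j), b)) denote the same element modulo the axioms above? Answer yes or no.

Answer: no — g(b ∨ g(b, j, j) ∨ g(j, b, j) ∨ j, b ∨ g(b ∨ j, b ∨ j, b ∨ j) ∨ j, g(g(b, b ∨ j, b ∨ j), b ∨ j, b)) vs g(b ∨ g(b, j, j) ∨ g(j, b, j) ∨ j, b ∨ g(b ∨ j, b ∨ j, b ∨ j) ∨ j, g(b ∨ j, g(b, b ∨ j, b ∨ j), b))

Derivation:
Left:  g(g(j, b, j) ∨ g(b, j, j) ∨ b ∨ j, j ∨ b ∨ g(j ∨ b, b ∨ j ∨ b, j ∨ b) ∨ b, g(g(b, b ∨ j ∨ j, b ∨ j), b ∨ j, b))
  Focus inside:  j ∨ b ∨ g(j ∨ b, b ∨ j ∨ b, j ∨ b) ∨ b
  Simplify inside:  g(j ∨ b, b ∨ j ∨ b, j ∨ b)  →  g(b ∨ j, b ∨ j, b ∨ j)
  Deduplicate:  drop duplicate b
  Sort arguments:  b ∨ g(b ∨ j, b ∨ j, b ∨ j) ∨ j
  Rebuild:  g(b ∨ g(b, j, j) ∨ g(j, b, j) ∨ j, b ∨ g(b ∨ j, b ∨ j, b ∨ j) ∨ j, g(g(b, b ∨ j, b ∨ j), b ∨ j, b))
Right:  g(j ∨ g(b, j, j) ∨ g(j, b, j) ∨ b, g(b ∨ (b ∨ j), b ∨ j, b ∨ j) ∨ b ∨ j, g(j ∨ b ∨ j, g(b, j ∨ b, b ∨ j), b))
  Work inside:  g(b ∨ (b ∨ j), b ∨ j, b ∨ j) ∨ b ∨ j
  Canonicalize subterm:  g(b ∨ (b ∨ j), b ∨ j, b ∨ j)  →  g(b ∨ j, b ∨ j, b ∨ j)
  Sort:  b ∨ g(b ∨ j, b ∨ j, b ∨ j) ∨ j
  Reassemble:  g(b ∨ g(b, j, j) ∨ g(j, b, j) ∨ j, b ∨ g(b ∨ j, b ∨ j, b ∨ j) ∨ j, g(b ∨ j, g(b, b ∨ j, b ∨ j), b))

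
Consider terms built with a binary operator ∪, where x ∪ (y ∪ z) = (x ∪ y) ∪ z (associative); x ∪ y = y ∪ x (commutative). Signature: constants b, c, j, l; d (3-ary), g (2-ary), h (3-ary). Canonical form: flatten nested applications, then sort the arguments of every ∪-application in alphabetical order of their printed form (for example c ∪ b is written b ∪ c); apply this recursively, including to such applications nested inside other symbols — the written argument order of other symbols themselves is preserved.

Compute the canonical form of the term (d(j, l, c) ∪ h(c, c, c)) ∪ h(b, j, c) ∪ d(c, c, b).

Flatten:  d(j, l, c) ∪ h(c, c, c) ∪ h(b, j, c) ∪ d(c, c, b)
Sort:  d(c, c, b) ∪ d(j, l, c) ∪ h(b, j, c) ∪ h(c, c, c)

Answer: d(c, c, b) ∪ d(j, l, c) ∪ h(b, j, c) ∪ h(c, c, c)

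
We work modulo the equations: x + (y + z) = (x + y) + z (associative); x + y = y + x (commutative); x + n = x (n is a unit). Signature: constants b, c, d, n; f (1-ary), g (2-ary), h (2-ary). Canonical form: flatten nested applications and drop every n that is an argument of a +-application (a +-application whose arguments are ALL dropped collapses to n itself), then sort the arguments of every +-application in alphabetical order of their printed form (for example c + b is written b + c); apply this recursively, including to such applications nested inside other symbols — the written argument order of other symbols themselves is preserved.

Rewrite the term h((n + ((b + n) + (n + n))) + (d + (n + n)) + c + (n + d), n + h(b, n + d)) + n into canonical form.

Answer: h(b + c + d + d, h(b, d))

Derivation:
Canonicalize subterm:  h((n + ((b + n) + (n + n))) + (d + (n + n)) + c + (n + d), n + h(b, n + d))  →  h(b + c + d + d, h(b, d))
Drop the unit:  drop n
Sort:  h(b + c + d + d, h(b, d))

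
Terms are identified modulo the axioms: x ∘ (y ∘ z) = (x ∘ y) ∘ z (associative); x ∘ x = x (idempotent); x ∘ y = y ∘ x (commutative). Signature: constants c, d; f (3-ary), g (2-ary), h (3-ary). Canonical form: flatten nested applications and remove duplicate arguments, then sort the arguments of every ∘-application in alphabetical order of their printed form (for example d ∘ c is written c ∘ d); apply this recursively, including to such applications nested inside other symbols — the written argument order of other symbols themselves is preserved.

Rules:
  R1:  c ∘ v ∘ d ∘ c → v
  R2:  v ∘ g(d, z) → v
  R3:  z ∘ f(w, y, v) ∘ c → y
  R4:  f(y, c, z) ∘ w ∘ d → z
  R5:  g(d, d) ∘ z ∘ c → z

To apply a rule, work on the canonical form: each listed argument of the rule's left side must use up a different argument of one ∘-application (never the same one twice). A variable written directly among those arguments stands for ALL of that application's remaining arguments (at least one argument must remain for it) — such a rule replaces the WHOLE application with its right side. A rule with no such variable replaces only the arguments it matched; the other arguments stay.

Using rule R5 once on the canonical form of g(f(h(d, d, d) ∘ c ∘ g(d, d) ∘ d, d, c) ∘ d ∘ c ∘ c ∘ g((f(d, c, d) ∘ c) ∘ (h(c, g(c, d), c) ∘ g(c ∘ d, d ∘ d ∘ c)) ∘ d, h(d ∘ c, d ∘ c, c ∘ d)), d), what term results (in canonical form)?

Canonical form:  g(c ∘ d ∘ f(c ∘ d ∘ g(d, d) ∘ h(d, d, d), d, c) ∘ g(c ∘ d ∘ f(d, c, d) ∘ g(c ∘ d, c ∘ d) ∘ h(c, g(c, d), c), h(c ∘ d, c ∘ d, c ∘ d)), d)
Match R5:  consume c, g(d, d);  z := d ∘ h(d, d, d)
Every leftover argument binds to the variable; the entire application is replaced.
Result:  g(c ∘ d ∘ f(d ∘ h(d, d, d), d, c) ∘ g(c ∘ d ∘ f(d, c, d) ∘ g(c ∘ d, c ∘ d) ∘ h(c, g(c, d), c), h(c ∘ d, c ∘ d, c ∘ d)), d)

Answer: g(c ∘ d ∘ f(d ∘ h(d, d, d), d, c) ∘ g(c ∘ d ∘ f(d, c, d) ∘ g(c ∘ d, c ∘ d) ∘ h(c, g(c, d), c), h(c ∘ d, c ∘ d, c ∘ d)), d)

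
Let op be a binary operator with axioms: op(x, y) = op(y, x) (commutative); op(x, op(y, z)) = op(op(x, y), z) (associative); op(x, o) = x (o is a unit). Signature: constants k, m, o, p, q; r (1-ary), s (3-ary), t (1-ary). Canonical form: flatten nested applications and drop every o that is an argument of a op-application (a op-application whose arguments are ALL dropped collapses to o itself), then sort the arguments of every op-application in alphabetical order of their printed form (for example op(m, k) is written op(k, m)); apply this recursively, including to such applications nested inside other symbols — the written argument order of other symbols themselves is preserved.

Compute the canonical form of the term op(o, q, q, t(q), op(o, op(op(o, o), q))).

Answer: op(q, q, q, t(q))

Derivation:
Flatten:  op(o, q, q, t(q), o, o, o, q)
Unit:  drop o (×4)
Sort arguments:  op(q, q, q, t(q))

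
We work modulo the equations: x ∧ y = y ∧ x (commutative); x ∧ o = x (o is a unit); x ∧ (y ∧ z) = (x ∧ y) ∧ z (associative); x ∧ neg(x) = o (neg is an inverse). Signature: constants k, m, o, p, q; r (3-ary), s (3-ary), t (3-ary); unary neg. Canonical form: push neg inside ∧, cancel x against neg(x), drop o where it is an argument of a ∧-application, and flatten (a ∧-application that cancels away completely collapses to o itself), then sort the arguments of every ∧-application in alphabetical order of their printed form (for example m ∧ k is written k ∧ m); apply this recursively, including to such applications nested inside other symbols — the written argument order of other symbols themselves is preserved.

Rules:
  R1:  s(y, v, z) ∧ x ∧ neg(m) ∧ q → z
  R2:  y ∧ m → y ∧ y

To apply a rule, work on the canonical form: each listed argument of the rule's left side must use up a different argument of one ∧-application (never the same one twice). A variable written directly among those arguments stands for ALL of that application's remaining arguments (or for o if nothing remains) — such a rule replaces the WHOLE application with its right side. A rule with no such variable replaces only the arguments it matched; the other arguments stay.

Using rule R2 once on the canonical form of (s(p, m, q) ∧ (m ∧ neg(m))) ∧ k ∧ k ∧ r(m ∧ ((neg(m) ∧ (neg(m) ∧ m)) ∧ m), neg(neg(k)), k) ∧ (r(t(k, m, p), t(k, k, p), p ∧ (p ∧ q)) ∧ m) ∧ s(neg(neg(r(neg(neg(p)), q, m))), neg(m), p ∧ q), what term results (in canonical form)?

Canonical form:  k ∧ k ∧ m ∧ r(m, k, k) ∧ r(t(k, m, p), t(k, k, p), p ∧ p ∧ q) ∧ s(p, m, q) ∧ s(r(p, q, m), neg(m), p ∧ q)
R2 matches:  uses m;  y := k ∧ k ∧ r(m, k, k) ∧ r(t(k, m, p), t(k, k, p), p ∧ p ∧ q) ∧ s(p, m, q) ∧ s(r(p, q, m), neg(m), p ∧ q)
The variable takes the whole remainder — replace the entire application.
Result:  k ∧ k ∧ k ∧ k ∧ r(m, k, k) ∧ r(m, k, k) ∧ r(t(k, m, p), t(k, k, p), p ∧ p ∧ q) ∧ r(t(k, m, p), t(k, k, p), p ∧ p ∧ q) ∧ s(p, m, q) ∧ s(p, m, q) ∧ s(r(p, q, m), neg(m), p ∧ q) ∧ s(r(p, q, m), neg(m), p ∧ q)

Answer: k ∧ k ∧ k ∧ k ∧ r(m, k, k) ∧ r(m, k, k) ∧ r(t(k, m, p), t(k, k, p), p ∧ p ∧ q) ∧ r(t(k, m, p), t(k, k, p), p ∧ p ∧ q) ∧ s(p, m, q) ∧ s(p, m, q) ∧ s(r(p, q, m), neg(m), p ∧ q) ∧ s(r(p, q, m), neg(m), p ∧ q)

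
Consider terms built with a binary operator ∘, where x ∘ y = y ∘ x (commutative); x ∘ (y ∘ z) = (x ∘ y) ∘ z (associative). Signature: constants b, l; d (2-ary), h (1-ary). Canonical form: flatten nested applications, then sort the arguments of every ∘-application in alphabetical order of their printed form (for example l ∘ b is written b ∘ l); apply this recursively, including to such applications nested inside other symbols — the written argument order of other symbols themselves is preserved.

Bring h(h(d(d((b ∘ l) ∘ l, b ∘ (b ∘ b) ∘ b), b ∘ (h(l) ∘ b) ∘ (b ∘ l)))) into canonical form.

Work inside:  b ∘ (h(l) ∘ b) ∘ (b ∘ l)
Flatten:  b ∘ h(l) ∘ b ∘ b ∘ l
Sort arguments:  b ∘ b ∘ b ∘ h(l) ∘ l
Reassemble:  h(h(d(d(b ∘ l ∘ l, b ∘ b ∘ b ∘ b), b ∘ b ∘ b ∘ h(l) ∘ l)))

Answer: h(h(d(d(b ∘ l ∘ l, b ∘ b ∘ b ∘ b), b ∘ b ∘ b ∘ h(l) ∘ l)))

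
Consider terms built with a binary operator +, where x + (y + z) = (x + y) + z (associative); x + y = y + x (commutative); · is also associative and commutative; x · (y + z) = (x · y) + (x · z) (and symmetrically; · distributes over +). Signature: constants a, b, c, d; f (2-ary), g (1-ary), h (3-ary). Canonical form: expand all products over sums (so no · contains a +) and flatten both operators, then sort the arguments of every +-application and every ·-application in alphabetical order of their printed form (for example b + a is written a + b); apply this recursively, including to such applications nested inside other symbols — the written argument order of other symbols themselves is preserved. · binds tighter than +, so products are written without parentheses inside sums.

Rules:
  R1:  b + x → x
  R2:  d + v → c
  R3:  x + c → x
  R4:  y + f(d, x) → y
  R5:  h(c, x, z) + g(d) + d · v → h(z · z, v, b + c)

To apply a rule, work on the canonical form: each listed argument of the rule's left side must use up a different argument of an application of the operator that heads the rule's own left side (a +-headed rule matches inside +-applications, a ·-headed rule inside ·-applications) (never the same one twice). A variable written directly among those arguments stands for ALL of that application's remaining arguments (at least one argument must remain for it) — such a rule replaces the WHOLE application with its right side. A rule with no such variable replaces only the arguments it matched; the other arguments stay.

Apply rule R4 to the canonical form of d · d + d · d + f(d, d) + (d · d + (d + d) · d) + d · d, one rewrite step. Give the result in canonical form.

Answer: d · d + d · d + d · d + d · d + d · d + d · d

Derivation:
Canonical form:  d · d + d · d + d · d + d · d + d · d + d · d + f(d, d)
Apply R4:  consuming f(d, d);  x := d, y := d · d + d · d + d · d + d · d + d · d + d · d
Every leftover argument binds to the variable; the entire application is replaced.
Giving:  d · d + d · d + d · d + d · d + d · d + d · d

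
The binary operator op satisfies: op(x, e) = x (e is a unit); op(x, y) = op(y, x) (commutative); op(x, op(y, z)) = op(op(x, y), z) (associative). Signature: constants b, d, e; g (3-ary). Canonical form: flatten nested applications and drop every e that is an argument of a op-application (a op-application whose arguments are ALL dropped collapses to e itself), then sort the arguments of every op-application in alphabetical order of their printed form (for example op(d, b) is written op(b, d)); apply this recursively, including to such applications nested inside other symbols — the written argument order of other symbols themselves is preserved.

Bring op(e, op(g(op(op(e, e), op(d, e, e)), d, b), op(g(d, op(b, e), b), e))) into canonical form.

Answer: op(g(d, b, b), g(d, d, b))

Derivation:
Merge nested applications:  op(e, g(op(op(e, e), op(d, e, e)), d, b), g(d, op(b, e), b), e)
Canonicalize subterm:  g(op(op(e, e), op(d, e, e)), d, b)  →  g(d, d, b)
Inside:  g(d, op(b, e), b)  →  g(d, b, b)
Drop the unit:  drop e (×2)
Sort arguments:  op(g(d, b, b), g(d, d, b))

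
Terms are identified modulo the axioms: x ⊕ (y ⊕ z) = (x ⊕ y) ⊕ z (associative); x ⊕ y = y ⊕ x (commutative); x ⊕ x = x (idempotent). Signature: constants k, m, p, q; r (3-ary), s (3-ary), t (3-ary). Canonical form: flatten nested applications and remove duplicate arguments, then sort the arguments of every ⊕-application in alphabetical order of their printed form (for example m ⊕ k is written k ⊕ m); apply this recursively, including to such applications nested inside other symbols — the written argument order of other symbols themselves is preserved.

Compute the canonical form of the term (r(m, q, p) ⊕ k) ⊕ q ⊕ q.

Un-nest:  r(m, q, p) ⊕ k ⊕ q ⊕ q
Deduplicate:  drop duplicate q
Order the arguments:  k ⊕ q ⊕ r(m, q, p)

Answer: k ⊕ q ⊕ r(m, q, p)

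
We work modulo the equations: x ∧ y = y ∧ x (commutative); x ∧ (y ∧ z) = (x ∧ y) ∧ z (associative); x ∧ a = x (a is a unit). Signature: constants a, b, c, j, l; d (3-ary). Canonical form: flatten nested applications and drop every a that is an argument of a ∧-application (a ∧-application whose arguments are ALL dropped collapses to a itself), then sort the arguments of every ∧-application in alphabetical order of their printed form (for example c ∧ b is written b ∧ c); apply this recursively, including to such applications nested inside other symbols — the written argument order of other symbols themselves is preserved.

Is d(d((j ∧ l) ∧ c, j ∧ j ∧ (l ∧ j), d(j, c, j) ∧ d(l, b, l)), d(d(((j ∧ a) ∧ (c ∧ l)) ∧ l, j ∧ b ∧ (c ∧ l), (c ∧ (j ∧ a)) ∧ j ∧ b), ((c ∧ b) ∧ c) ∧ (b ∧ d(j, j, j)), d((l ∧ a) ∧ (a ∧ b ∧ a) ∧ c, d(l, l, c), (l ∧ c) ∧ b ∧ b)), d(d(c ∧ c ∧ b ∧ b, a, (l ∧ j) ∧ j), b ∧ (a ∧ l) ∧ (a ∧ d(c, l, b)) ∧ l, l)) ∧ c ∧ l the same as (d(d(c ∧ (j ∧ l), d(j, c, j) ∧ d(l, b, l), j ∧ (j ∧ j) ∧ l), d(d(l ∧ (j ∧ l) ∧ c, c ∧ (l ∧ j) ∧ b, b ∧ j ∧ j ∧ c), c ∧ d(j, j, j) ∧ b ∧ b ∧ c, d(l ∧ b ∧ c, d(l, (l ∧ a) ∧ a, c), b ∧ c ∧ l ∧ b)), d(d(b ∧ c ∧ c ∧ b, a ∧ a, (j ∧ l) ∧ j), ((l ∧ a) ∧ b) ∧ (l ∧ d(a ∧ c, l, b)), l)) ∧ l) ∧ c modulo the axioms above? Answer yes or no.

Left:  d(d((j ∧ l) ∧ c, j ∧ j ∧ (l ∧ j), d(j, c, j) ∧ d(l, b, l)), d(d(((j ∧ a) ∧ (c ∧ l)) ∧ l, j ∧ b ∧ (c ∧ l), (c ∧ (j ∧ a)) ∧ j ∧ b), ((c ∧ b) ∧ c) ∧ (b ∧ d(j, j, j)), d((l ∧ a) ∧ (a ∧ b ∧ a) ∧ c, d(l, l, c), (l ∧ c) ∧ b ∧ b)), d(d(c ∧ c ∧ b ∧ b, a, (l ∧ j) ∧ j), b ∧ (a ∧ l) ∧ (a ∧ d(c, l, b)) ∧ l, l)) ∧ c ∧ l
  Simplify inside:  d(d((j ∧ l) ∧ c, j ∧ j ∧ (l ∧ j), d(j, c, j) ∧ d(l, b, l)), d(d(((j ∧ a) ∧ (c ∧ l)) ∧ l, j ∧ b ∧ (c ∧ l), (c ∧ (j ∧ a)) ∧ j ∧ b), ((c ∧ b) ∧ c) ∧ (b ∧ d(j, j, j)), d((l ∧ a) ∧ (a ∧ b ∧ a) ∧ c, d(l, l, c), (l ∧ c) ∧ b ∧ b)), d(d(c ∧ c ∧ b ∧ b, a, (l ∧ j) ∧ j), b ∧ (a ∧ l) ∧ (a ∧ d(c, l, b)) ∧ l, l))  →  d(d(c ∧ j ∧ l, j ∧ j ∧ j ∧ l, d(j, c, j) ∧ d(l, b, l)), d(d(c ∧ j ∧ l ∧ l, b ∧ c ∧ j ∧ l, b ∧ c ∧ j ∧ j), b ∧ b ∧ c ∧ c ∧ d(j, j, j), d(b ∧ c ∧ l, d(l, l, c), b ∧ b ∧ c ∧ l)), d(d(b ∧ b ∧ c ∧ c, a, j ∧ j ∧ l), b ∧ d(c, l, b) ∧ l ∧ l, l))
  Sort arguments:  c ∧ d(d(c ∧ j ∧ l, j ∧ j ∧ j ∧ l, d(j, c, j) ∧ d(l, b, l)), d(d(c ∧ j ∧ l ∧ l, b ∧ c ∧ j ∧ l, b ∧ c ∧ j ∧ j), b ∧ b ∧ c ∧ c ∧ d(j, j, j), d(b ∧ c ∧ l, d(l, l, c), b ∧ b ∧ c ∧ l)), d(d(b ∧ b ∧ c ∧ c, a, j ∧ j ∧ l), b ∧ d(c, l, b) ∧ l ∧ l, l)) ∧ l
Right:  (d(d(c ∧ (j ∧ l), d(j, c, j) ∧ d(l, b, l), j ∧ (j ∧ j) ∧ l), d(d(l ∧ (j ∧ l) ∧ c, c ∧ (l ∧ j) ∧ b, b ∧ j ∧ j ∧ c), c ∧ d(j, j, j) ∧ b ∧ b ∧ c, d(l ∧ b ∧ c, d(l, (l ∧ a) ∧ a, c), b ∧ c ∧ l ∧ b)), d(d(b ∧ c ∧ c ∧ b, a ∧ a, (j ∧ l) ∧ j), ((l ∧ a) ∧ b) ∧ (l ∧ d(a ∧ c, l, b)), l)) ∧ l) ∧ c
  Merge nested applications:  d(d(c ∧ (j ∧ l), d(j, c, j) ∧ d(l, b, l), j ∧ (j ∧ j) ∧ l), d(d(l ∧ (j ∧ l) ∧ c, c ∧ (l ∧ j) ∧ b, b ∧ j ∧ j ∧ c), c ∧ d(j, j, j) ∧ b ∧ b ∧ c, d(l ∧ b ∧ c, d(l, (l ∧ a) ∧ a, c), b ∧ c ∧ l ∧ b)), d(d(b ∧ c ∧ c ∧ b, a ∧ a, (j ∧ l) ∧ j), ((l ∧ a) ∧ b) ∧ (l ∧ d(a ∧ c, l, b)), l)) ∧ l ∧ c
  Canonicalize subterm:  d(d(c ∧ (j ∧ l), d(j, c, j) ∧ d(l, b, l), j ∧ (j ∧ j) ∧ l), d(d(l ∧ (j ∧ l) ∧ c, c ∧ (l ∧ j) ∧ b, b ∧ j ∧ j ∧ c), c ∧ d(j, j, j) ∧ b ∧ b ∧ c, d(l ∧ b ∧ c, d(l, (l ∧ a) ∧ a, c), b ∧ c ∧ l ∧ b)), d(d(b ∧ c ∧ c ∧ b, a ∧ a, (j ∧ l) ∧ j), ((l ∧ a) ∧ b) ∧ (l ∧ d(a ∧ c, l, b)), l))  →  d(d(c ∧ j ∧ l, d(j, c, j) ∧ d(l, b, l), j ∧ j ∧ j ∧ l), d(d(c ∧ j ∧ l ∧ l, b ∧ c ∧ j ∧ l, b ∧ c ∧ j ∧ j), b ∧ b ∧ c ∧ c ∧ d(j, j, j), d(b ∧ c ∧ l, d(l, l, c), b ∧ b ∧ c ∧ l)), d(d(b ∧ b ∧ c ∧ c, a, j ∧ j ∧ l), b ∧ d(c, l, b) ∧ l ∧ l, l))
  Sort arguments:  c ∧ d(d(c ∧ j ∧ l, d(j, c, j) ∧ d(l, b, l), j ∧ j ∧ j ∧ l), d(d(c ∧ j ∧ l ∧ l, b ∧ c ∧ j ∧ l, b ∧ c ∧ j ∧ j), b ∧ b ∧ c ∧ c ∧ d(j, j, j), d(b ∧ c ∧ l, d(l, l, c), b ∧ b ∧ c ∧ l)), d(d(b ∧ b ∧ c ∧ c, a, j ∧ j ∧ l), b ∧ d(c, l, b) ∧ l ∧ l, l)) ∧ l

Answer: no — c ∧ d(d(c ∧ j ∧ l, j ∧ j ∧ j ∧ l, d(j, c, j) ∧ d(l, b, l)), d(d(c ∧ j ∧ l ∧ l, b ∧ c ∧ j ∧ l, b ∧ c ∧ j ∧ j), b ∧ b ∧ c ∧ c ∧ d(j, j, j), d(b ∧ c ∧ l, d(l, l, c), b ∧ b ∧ c ∧ l)), d(d(b ∧ b ∧ c ∧ c, a, j ∧ j ∧ l), b ∧ d(c, l, b) ∧ l ∧ l, l)) ∧ l vs c ∧ d(d(c ∧ j ∧ l, d(j, c, j) ∧ d(l, b, l), j ∧ j ∧ j ∧ l), d(d(c ∧ j ∧ l ∧ l, b ∧ c ∧ j ∧ l, b ∧ c ∧ j ∧ j), b ∧ b ∧ c ∧ c ∧ d(j, j, j), d(b ∧ c ∧ l, d(l, l, c), b ∧ b ∧ c ∧ l)), d(d(b ∧ b ∧ c ∧ c, a, j ∧ j ∧ l), b ∧ d(c, l, b) ∧ l ∧ l, l)) ∧ l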